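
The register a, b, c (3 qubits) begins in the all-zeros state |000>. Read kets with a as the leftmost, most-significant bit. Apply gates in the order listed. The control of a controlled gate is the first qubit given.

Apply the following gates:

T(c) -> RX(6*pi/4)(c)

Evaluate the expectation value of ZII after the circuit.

In the final state, ZII has expectation 1.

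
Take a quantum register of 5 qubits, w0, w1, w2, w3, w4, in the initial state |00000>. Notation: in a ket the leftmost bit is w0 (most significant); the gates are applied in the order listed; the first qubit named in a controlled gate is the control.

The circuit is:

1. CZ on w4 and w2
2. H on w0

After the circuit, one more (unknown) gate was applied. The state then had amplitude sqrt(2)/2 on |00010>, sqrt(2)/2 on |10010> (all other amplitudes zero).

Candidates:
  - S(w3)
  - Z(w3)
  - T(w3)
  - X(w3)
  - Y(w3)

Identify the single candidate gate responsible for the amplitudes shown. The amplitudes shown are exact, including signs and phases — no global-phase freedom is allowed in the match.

The applied gate was X(w3).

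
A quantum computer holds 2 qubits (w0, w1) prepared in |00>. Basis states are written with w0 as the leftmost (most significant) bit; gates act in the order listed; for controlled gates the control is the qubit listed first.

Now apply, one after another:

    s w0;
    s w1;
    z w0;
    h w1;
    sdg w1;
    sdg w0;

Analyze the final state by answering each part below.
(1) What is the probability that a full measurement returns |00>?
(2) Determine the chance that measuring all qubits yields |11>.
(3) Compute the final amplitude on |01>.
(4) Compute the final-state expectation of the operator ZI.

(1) The probability of measuring |00> is 1/2.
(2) Outcome |11> occurs with probability 0.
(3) |01> carries amplitude -sqrt(2)*I/2 in the final state.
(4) The observable ZI averages to 1.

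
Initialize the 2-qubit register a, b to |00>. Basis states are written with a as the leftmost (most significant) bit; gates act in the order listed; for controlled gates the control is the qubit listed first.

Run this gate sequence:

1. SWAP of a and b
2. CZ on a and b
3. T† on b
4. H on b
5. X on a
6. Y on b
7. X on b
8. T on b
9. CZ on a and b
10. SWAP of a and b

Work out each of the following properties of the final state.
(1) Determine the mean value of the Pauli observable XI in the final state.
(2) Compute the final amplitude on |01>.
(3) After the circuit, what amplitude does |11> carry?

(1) The expectation value of XI is sqrt(2)/2.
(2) The final state's coefficient on |01> equals sqrt(2)*I/2.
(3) |11> carries amplitude sqrt(2)*exp(3*I*pi/4)/2 in the final state.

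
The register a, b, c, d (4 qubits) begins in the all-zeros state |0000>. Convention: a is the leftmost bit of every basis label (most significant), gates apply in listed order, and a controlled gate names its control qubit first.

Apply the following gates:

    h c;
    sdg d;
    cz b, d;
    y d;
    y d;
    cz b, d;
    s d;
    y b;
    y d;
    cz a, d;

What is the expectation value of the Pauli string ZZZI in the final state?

In the final state, ZZZI has expectation 0. Key observation: steps 2-7 multiply out to the identity, so the circuit reduces to the remaining gates.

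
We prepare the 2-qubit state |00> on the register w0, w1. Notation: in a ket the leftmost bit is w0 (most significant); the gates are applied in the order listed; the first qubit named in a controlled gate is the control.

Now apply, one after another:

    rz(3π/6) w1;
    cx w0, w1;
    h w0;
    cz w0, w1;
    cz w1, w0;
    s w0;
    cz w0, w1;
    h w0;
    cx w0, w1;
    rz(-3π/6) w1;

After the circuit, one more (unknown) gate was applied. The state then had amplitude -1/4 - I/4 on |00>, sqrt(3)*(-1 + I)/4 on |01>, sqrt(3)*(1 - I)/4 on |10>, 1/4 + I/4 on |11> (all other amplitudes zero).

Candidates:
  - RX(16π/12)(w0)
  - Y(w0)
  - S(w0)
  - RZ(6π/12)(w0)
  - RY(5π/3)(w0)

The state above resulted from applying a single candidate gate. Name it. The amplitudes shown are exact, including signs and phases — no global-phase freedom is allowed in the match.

It was RX(16π/12)(w0) that produced the state shown.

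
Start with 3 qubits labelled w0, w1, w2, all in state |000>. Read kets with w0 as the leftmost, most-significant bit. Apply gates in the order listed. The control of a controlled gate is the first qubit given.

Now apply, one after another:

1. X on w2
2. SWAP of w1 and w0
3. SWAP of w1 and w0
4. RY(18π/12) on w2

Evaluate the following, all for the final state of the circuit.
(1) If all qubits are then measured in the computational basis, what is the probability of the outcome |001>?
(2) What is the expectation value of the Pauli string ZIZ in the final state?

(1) Outcome |001> occurs with probability 1/2. Key observation: the block from step 2 through step 3 cancels to the identity and can be dropped.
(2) In the final state, ZIZ has expectation 0.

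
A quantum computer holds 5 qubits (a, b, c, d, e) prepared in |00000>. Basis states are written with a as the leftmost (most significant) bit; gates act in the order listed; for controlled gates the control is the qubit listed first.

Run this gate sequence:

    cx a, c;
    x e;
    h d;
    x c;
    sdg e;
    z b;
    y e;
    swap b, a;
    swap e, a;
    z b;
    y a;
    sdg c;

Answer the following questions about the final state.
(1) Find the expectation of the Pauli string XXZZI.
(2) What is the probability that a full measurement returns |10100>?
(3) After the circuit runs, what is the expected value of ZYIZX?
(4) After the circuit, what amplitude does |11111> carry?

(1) The expectation value of XXZZI is 0.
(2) A full measurement returns |10100> with probability 1/2.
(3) The expectation value of ZYIZX is 0.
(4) |11111> carries amplitude 0 in the final state.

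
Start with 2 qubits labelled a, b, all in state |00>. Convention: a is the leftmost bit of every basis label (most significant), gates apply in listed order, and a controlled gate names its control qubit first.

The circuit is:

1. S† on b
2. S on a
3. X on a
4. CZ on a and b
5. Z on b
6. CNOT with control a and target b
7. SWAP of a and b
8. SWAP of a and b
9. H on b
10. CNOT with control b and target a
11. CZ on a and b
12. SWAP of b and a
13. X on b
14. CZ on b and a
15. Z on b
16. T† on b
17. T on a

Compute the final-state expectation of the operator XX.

In the final state, XX has expectation -1.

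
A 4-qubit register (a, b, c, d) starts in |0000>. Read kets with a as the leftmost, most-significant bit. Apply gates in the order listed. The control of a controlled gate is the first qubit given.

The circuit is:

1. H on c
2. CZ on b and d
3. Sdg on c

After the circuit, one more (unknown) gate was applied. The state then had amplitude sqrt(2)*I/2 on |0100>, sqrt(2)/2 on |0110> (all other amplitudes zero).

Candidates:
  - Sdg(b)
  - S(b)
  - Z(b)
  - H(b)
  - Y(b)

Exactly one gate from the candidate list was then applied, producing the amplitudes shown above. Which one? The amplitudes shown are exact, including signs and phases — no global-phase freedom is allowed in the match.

The unique candidate consistent with the amplitudes is Y(b).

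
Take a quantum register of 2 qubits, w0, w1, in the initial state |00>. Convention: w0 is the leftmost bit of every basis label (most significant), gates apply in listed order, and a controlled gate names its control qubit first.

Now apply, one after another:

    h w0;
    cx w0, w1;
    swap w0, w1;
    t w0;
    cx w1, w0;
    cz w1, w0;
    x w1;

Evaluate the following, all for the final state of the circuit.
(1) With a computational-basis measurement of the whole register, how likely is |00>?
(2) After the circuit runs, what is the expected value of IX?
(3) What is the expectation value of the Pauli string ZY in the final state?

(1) Outcome |00> occurs with probability 1/2.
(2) In the final state, IX has expectation sqrt(2)/2.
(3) The expectation value of ZY is -sqrt(2)/2.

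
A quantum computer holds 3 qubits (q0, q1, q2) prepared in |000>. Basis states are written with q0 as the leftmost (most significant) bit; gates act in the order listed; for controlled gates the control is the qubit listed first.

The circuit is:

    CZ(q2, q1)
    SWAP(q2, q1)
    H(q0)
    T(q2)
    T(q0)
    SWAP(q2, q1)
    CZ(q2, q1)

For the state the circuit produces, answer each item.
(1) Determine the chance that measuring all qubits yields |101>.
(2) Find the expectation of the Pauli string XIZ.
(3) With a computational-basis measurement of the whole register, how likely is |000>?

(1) Outcome |101> occurs with probability 0.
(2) The expectation value of XIZ is sqrt(2)/2.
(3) The probability of measuring |000> is 1/2.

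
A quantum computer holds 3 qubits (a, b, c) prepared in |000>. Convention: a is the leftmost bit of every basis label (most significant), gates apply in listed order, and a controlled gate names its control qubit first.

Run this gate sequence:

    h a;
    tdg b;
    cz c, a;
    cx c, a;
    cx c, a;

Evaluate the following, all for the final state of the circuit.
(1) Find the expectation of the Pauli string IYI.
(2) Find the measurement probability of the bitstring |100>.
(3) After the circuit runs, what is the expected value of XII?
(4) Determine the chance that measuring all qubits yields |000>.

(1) The expectation value of IYI is 0. Key observation: steps 4-5 multiply out to the identity, so the circuit reduces to the remaining gates.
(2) The probability of measuring |100> is 1/2.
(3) The observable XII averages to 1.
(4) A full measurement returns |000> with probability 1/2.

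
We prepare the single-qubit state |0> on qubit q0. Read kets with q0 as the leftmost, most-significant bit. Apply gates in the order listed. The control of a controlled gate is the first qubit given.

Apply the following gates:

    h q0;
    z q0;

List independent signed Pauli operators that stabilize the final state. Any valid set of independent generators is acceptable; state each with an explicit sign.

The final state is stabilized by the group generated by -X; other independent generating sets are equally valid.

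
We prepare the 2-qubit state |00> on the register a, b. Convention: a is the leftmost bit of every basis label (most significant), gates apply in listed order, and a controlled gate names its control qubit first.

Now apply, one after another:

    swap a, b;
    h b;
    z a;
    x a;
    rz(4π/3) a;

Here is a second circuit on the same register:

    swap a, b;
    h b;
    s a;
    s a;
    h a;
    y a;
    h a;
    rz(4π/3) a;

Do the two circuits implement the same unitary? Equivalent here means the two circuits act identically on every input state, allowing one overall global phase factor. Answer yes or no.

No, they are not equivalent — no single phase factor reconciles the two unitaries.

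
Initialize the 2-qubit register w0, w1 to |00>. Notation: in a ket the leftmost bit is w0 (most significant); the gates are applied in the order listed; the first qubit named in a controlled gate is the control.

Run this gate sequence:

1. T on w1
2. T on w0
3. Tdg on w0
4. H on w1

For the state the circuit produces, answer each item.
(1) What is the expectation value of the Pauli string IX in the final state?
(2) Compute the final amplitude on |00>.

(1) The observable IX averages to 1.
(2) |00> carries amplitude sqrt(2)/2 in the final state.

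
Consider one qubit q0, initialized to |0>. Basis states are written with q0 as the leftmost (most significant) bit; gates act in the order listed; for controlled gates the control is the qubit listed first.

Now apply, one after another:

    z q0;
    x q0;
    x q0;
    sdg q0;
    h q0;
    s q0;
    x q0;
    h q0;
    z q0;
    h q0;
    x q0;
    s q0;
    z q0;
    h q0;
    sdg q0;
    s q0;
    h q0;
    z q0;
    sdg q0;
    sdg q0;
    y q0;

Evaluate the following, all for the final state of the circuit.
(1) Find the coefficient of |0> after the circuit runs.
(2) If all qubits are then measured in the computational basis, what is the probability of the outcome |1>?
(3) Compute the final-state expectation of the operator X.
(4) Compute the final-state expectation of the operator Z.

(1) The amplitude on |0> is -sqrt(2)/2.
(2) Outcome |1> occurs with probability 1/2.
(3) The expectation value of X is 1.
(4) The observable Z averages to 0.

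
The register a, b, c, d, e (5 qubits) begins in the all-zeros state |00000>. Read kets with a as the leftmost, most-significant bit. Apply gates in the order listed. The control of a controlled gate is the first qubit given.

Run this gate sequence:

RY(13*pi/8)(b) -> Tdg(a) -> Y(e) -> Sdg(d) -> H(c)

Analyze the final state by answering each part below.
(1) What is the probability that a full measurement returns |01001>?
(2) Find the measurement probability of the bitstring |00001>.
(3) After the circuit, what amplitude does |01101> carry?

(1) A full measurement returns |01001> with probability 1/4 - sqrt(2 - sqrt(2))/8.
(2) The probability of measuring |00001> is sqrt(2 - sqrt(2))/8 + 1/4.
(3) The final state's coefficient on |01101> equals sqrt(2)*I*sin(3*pi/16)/2.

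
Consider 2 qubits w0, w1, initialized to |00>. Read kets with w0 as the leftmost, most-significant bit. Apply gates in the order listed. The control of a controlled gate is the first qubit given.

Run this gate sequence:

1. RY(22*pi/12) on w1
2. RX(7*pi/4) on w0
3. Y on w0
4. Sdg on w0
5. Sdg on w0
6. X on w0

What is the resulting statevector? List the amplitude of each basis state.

After the circuit, the state carries amplitude -sqrt(6)*I*sqrt(sqrt(2) + 2)/8 - sqrt(2)*I*sqrt(sqrt(2) + 2)/8 on |00>, -sqrt(2)*I*sqrt(sqrt(2) + 2)/8 + sqrt(6)*I*sqrt(sqrt(2) + 2)/8 on |01>, sqrt(2 - sqrt(2))*(sqrt(2) + sqrt(6))/8 on |10>, sqrt(2 - sqrt(2))*(-sqrt(6) + sqrt(2))/8 on |11>.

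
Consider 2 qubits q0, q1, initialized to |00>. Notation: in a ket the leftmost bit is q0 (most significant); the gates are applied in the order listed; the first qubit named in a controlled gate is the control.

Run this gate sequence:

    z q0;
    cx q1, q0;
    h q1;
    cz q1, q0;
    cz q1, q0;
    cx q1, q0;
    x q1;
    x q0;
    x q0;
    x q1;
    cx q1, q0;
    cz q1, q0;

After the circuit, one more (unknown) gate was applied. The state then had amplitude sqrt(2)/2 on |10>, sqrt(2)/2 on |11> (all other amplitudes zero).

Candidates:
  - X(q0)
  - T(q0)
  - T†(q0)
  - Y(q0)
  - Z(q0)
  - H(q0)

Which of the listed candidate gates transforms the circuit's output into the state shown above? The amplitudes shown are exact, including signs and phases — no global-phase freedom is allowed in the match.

The applied gate was X(q0). Key observation: gates 5-12 undo each other exactly, leaving only the rest of the circuit to track.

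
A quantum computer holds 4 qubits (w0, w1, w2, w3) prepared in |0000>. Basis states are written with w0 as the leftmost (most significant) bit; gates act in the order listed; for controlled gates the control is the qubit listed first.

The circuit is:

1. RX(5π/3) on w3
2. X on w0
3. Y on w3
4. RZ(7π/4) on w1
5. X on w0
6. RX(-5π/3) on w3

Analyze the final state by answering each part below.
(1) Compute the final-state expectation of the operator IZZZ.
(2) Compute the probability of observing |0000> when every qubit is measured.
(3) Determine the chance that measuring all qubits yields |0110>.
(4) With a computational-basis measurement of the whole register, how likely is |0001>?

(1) In the final state, IZZZ has expectation 1/2.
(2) A full measurement returns |0000> with probability 3/4.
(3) Outcome |0110> occurs with probability 0.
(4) Outcome |0001> occurs with probability 1/4.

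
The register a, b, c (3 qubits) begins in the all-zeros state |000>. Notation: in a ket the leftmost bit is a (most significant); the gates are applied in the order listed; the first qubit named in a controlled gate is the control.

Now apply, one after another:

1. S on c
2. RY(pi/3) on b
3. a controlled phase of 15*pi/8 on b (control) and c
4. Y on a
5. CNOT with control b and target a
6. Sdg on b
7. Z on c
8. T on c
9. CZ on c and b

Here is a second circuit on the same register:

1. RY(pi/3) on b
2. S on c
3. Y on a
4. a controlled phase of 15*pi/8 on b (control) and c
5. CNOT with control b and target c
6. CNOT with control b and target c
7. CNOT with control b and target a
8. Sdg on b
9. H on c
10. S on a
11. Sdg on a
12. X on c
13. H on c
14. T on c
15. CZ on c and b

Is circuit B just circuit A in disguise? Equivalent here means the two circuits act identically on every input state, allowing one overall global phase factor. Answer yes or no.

Yes, they are equivalent — the unitaries differ by at most a global phase.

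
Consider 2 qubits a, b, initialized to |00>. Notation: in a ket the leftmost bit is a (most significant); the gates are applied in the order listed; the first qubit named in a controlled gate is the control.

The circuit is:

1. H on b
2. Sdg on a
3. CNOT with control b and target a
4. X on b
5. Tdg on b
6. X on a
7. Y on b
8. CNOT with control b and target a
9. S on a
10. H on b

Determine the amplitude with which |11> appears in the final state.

|11> carries amplitude 1/2 - exp(3*I*pi/4)/2 in the final state.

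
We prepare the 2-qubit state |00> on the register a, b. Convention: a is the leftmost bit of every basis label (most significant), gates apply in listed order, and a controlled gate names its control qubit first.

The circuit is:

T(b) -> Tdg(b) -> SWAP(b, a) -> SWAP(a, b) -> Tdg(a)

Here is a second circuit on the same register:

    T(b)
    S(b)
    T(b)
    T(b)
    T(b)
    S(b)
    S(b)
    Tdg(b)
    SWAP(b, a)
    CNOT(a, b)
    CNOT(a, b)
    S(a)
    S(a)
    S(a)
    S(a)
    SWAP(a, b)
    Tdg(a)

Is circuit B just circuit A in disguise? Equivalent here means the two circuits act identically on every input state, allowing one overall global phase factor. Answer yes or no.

No: there is an input state on which the two circuits produce genuinely different outputs (not merely differing by a phase).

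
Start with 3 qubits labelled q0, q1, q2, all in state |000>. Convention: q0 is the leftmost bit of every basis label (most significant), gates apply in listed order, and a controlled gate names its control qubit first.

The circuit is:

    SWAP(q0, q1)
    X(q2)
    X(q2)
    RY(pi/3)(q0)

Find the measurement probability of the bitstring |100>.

Outcome |100> occurs with probability 1/4. Key observation: steps 2-3 multiply out to the identity, so the circuit reduces to the remaining gates.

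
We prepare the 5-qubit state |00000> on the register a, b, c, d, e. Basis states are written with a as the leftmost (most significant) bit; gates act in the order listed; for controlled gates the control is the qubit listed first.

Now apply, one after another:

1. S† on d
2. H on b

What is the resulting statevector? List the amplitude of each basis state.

After the circuit, the state carries amplitude sqrt(2)/2 on |00000>, sqrt(2)/2 on |01000>, and 0 on every other basis state.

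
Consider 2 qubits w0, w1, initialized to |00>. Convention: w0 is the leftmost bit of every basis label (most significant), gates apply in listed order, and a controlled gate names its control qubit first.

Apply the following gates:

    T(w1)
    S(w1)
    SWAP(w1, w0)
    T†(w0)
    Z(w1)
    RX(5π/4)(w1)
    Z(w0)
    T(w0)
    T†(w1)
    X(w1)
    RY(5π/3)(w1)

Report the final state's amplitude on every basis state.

The resulting statevector has amplitude sqrt(2 - sqrt(2))/4 + sqrt(3*sqrt(2) + 6)*exp(I*pi/4)/4 on |00>, sqrt(6 - 3*sqrt(2))/4 - sqrt(sqrt(2) + 2)*exp(I*pi/4)/4 on |01>, 0 on |10>, 0 on |11>.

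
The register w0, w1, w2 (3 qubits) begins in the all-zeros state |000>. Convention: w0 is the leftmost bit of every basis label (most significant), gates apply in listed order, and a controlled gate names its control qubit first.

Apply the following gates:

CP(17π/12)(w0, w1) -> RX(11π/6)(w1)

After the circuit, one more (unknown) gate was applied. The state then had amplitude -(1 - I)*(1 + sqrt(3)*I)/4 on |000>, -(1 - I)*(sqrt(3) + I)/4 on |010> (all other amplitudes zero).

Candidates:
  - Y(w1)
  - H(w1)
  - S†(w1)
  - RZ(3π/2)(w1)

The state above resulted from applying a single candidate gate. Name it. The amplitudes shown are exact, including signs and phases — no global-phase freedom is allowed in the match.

The applied gate was H(w1).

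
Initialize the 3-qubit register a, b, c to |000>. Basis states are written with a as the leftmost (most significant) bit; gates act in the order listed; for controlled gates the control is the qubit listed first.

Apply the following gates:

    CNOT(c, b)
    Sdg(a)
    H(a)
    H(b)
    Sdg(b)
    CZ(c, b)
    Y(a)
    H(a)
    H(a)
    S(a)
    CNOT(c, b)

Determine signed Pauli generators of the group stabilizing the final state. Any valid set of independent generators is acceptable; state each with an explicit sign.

The stabilizer group can be generated by -YII, -IYI, +IIZ, among other valid generating sets.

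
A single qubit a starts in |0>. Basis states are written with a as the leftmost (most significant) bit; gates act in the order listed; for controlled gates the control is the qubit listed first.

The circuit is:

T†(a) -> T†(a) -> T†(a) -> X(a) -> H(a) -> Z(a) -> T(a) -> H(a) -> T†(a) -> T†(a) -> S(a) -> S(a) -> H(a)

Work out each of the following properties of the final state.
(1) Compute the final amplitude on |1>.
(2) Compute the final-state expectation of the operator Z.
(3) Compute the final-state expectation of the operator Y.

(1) The amplitude on |1> is sqrt(2)*(1 - I + sqrt(2)*I)/4.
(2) In the final state, Z has expectation sqrt(2)/2.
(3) The expectation value of Y is 0.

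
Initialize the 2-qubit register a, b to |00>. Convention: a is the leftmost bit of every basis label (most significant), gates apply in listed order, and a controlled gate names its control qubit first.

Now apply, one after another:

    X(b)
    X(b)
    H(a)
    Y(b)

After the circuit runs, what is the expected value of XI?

The observable XI averages to 1.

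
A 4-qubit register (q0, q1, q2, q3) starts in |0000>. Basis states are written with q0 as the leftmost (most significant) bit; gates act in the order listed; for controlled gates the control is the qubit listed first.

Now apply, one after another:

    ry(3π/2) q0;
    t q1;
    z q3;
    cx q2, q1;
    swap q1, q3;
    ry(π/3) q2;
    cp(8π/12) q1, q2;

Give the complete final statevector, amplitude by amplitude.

After the circuit, the state carries amplitude -sqrt(6)/4 on |0000>, -sqrt(2)/4 on |0010>, sqrt(6)/4 on |1000>, sqrt(2)/4 on |1010>, and 0 on every other basis state.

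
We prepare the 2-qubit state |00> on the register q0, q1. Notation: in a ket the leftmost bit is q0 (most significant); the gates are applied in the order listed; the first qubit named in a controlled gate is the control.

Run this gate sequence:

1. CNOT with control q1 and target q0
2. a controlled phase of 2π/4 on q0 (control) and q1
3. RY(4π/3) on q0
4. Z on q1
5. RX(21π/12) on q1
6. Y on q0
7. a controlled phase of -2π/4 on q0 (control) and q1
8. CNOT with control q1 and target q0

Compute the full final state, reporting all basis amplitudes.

After the circuit, the state carries amplitude I*sqrt(3*sqrt(2) + 6)/4 on |00>, I*sqrt(2 - sqrt(2))/4 on |01>, I*sqrt(sqrt(2) + 2)/4 on |10>, -sqrt(6 - 3*sqrt(2))/4 on |11>.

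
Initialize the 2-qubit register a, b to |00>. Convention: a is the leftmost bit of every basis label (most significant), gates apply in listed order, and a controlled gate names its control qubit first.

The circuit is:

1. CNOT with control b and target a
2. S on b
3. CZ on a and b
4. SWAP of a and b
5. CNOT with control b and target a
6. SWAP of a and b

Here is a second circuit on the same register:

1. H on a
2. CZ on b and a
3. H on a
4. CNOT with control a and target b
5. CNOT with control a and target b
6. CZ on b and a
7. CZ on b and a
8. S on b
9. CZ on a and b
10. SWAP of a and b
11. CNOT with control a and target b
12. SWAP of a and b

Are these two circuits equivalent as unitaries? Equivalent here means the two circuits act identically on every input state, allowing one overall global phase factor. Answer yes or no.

No: there is an input state on which the two circuits produce genuinely different outputs (not merely differing by a phase).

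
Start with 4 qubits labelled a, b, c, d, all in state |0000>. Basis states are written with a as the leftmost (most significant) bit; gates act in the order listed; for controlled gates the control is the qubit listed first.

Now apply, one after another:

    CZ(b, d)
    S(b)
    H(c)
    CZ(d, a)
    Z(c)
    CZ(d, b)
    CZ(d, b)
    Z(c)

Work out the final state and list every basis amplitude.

The final amplitudes are sqrt(2)/2 on |0000>, sqrt(2)/2 on |0010>, and 0 on every other basis state.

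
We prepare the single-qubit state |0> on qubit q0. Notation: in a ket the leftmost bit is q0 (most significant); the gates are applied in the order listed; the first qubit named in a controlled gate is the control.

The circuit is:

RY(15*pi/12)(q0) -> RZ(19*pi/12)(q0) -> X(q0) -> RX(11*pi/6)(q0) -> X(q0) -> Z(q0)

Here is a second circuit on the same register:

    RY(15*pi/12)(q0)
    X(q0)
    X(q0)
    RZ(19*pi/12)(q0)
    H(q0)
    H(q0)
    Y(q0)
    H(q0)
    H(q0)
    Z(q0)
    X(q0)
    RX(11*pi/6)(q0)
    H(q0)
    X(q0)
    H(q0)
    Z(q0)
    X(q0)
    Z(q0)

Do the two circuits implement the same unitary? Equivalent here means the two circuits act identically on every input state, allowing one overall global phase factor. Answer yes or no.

No: there is an input state on which the two circuits produce genuinely different outputs (not merely differing by a phase).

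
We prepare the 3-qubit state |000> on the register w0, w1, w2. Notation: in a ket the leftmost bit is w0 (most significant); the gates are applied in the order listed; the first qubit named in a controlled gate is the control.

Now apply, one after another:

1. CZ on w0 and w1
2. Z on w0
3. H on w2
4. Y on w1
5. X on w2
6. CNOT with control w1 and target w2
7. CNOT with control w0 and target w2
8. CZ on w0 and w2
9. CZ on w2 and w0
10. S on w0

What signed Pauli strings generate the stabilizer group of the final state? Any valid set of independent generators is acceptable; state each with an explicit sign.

The stabilizer group can be generated by +IIX, +ZII, -IZI, among other valid generating sets.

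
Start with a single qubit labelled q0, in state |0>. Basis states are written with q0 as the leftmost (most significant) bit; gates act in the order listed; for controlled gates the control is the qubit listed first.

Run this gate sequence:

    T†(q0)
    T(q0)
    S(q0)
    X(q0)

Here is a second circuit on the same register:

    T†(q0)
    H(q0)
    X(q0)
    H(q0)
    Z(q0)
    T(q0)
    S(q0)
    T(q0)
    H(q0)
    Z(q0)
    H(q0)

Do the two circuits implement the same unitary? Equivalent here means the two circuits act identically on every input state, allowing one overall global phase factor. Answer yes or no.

No — the two circuits implement different unitaries, even allowing a global phase.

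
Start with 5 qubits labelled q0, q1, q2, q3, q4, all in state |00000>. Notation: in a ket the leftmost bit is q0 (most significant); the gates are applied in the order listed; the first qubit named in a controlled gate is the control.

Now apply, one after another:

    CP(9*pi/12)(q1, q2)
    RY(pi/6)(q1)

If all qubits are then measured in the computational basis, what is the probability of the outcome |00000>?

Outcome |00000> occurs with probability sqrt(3)/4 + 1/2.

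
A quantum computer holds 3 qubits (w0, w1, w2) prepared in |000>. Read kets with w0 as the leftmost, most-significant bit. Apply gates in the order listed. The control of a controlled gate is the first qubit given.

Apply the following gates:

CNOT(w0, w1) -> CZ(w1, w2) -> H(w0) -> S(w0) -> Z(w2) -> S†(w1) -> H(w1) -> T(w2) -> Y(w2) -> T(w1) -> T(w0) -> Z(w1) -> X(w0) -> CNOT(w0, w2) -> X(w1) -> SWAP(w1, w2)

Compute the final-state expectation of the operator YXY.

The expectation value of YXY is -1/2.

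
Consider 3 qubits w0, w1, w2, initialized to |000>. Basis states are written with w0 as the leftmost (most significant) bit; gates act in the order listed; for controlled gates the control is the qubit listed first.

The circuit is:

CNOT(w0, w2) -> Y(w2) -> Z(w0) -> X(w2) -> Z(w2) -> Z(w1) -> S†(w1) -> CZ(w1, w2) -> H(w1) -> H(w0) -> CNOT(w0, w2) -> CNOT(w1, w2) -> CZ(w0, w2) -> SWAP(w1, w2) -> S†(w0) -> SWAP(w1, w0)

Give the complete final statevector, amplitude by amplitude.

The final amplitudes are I/2 on |000>, 0 on |001>, 0 on |010>, 1/2 on |011>, 0 on |100>, I/2 on |101>, -1/2 on |110>, 0 on |111>.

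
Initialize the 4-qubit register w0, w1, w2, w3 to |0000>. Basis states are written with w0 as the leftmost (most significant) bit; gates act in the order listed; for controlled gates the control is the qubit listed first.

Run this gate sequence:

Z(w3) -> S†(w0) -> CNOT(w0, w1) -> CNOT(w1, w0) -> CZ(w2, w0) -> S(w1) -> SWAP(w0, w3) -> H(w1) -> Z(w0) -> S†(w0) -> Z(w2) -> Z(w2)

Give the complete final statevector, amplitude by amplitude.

The resulting statevector has amplitude sqrt(2)/2 on |0000>, sqrt(2)/2 on |0100>, and 0 on every other basis state.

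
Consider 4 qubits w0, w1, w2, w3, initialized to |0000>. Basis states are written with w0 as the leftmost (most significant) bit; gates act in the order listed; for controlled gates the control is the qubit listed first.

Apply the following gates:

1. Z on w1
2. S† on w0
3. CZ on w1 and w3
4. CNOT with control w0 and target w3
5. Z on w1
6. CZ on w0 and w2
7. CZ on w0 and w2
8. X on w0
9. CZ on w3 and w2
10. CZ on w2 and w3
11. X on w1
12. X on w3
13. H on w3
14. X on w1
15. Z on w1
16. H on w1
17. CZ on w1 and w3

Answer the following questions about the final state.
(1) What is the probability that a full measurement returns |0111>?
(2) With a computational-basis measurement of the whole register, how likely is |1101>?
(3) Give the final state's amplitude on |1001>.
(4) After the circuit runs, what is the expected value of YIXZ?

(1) The probability of measuring |0111> is 0.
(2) Outcome |1101> occurs with probability 1/4.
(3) The amplitude on |1001> is -1/2.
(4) The observable YIXZ averages to 0.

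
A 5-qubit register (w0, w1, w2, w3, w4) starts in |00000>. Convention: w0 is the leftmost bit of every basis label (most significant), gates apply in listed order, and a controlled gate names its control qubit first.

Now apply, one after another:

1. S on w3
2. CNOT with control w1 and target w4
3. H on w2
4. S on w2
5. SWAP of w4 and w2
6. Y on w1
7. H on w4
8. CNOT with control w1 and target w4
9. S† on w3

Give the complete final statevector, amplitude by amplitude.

After the circuit, the state carries amplitude 1/2 + I/2 on |01000>, -1/2 + I/2 on |01001>, and 0 on every other basis state.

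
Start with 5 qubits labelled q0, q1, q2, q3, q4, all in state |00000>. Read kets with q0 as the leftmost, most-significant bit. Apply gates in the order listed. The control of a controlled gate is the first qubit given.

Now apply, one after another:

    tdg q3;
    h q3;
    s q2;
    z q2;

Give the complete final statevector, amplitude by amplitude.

The final amplitudes are sqrt(2)/2 on |00000>, sqrt(2)/2 on |00010>, and 0 on every other basis state.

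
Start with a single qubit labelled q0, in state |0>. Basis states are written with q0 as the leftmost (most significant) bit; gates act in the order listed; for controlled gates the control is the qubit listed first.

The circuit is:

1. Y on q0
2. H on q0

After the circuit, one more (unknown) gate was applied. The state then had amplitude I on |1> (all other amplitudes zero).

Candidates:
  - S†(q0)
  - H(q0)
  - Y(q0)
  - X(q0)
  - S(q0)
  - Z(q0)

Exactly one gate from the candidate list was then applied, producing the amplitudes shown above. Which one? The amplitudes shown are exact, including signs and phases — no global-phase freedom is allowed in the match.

The applied gate was H(q0).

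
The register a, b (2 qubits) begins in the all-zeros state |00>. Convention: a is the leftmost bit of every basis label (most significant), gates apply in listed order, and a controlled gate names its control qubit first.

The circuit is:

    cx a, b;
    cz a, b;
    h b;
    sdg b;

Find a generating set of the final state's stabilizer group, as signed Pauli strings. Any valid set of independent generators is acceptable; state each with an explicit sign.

The final state is stabilized by the group generated by -IY, +ZI; other independent generating sets are equally valid.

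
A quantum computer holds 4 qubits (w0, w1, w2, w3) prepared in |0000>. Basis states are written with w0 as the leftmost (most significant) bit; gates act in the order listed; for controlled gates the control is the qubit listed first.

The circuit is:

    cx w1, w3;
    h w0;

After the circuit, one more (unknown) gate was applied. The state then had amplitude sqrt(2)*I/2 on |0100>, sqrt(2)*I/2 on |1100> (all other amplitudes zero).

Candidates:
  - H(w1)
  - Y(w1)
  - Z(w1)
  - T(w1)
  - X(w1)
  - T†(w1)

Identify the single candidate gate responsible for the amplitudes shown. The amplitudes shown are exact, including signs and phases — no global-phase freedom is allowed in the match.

The applied gate was Y(w1).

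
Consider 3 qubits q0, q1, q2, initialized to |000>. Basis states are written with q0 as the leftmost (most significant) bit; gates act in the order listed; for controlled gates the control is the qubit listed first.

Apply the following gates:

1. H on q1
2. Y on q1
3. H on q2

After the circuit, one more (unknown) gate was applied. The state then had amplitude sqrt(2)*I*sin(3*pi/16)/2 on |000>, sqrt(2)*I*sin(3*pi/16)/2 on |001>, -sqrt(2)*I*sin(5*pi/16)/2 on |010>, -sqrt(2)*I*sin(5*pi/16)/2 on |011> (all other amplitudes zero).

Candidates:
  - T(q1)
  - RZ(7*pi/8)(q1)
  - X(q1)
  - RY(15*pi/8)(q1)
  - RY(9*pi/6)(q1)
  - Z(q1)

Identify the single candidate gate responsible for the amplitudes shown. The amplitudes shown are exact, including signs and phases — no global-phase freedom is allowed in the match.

The unique candidate consistent with the amplitudes is RY(15*pi/8)(q1).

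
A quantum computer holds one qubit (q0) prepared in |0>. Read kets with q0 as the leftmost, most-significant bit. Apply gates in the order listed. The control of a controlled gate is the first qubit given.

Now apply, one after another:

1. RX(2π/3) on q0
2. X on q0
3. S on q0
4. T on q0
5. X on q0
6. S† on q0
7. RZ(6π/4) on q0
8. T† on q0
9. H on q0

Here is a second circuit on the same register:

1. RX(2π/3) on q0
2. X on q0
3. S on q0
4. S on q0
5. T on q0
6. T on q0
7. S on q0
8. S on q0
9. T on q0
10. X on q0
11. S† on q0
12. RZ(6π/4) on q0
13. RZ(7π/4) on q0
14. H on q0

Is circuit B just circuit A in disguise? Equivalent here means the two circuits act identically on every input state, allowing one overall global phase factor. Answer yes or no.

Yes, they are equivalent — the unitaries differ by at most a global phase.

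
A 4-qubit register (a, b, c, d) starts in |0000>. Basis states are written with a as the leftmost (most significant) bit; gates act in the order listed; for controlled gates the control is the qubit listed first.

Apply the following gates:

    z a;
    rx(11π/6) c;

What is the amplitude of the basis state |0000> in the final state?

The amplitude on |0000> is -sqrt(6)/4 - sqrt(2)/4.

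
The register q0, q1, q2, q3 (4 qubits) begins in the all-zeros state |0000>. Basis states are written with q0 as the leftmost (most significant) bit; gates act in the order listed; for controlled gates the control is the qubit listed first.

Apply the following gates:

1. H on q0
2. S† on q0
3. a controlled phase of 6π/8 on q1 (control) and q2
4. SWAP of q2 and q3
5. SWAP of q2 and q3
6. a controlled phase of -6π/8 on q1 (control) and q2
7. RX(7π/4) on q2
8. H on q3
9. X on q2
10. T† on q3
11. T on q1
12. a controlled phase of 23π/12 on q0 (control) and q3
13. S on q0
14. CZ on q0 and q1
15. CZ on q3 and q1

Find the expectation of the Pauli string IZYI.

The expectation value of IZYI is -sqrt(2)/2.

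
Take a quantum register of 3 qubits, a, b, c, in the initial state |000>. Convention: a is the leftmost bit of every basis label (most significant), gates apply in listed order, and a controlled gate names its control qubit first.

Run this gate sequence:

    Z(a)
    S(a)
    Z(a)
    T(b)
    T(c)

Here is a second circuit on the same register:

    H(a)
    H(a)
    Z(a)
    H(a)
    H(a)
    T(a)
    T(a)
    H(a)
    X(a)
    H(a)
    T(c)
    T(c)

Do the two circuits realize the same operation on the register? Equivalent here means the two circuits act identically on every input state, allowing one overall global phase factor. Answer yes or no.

No — the two circuits implement different unitaries, even allowing a global phase.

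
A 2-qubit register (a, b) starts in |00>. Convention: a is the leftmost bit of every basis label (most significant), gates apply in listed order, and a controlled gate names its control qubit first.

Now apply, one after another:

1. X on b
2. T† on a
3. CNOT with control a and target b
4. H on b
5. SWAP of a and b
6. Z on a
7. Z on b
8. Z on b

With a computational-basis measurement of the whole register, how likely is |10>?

Outcome |10> occurs with probability 1/2.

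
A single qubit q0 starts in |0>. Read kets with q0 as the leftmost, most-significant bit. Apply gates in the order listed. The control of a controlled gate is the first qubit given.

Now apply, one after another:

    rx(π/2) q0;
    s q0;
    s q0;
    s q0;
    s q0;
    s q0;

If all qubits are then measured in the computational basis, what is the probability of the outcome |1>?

The probability of measuring |1> is 1/2. Key observation: steps 3-6 multiply out to the identity, so the circuit reduces to the remaining gates.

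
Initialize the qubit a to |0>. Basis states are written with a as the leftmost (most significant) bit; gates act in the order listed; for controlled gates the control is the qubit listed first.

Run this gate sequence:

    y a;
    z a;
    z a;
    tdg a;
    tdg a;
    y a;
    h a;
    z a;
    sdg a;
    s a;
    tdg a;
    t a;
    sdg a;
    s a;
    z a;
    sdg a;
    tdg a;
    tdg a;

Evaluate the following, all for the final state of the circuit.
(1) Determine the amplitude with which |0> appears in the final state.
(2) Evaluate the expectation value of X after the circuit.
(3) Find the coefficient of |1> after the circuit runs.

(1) |0> carries amplitude -sqrt(2)*I/2 in the final state. Key observation: gates 8-15 undo each other exactly, leaving only the rest of the circuit to track.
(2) The expectation value of X is -1.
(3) The amplitude on |1> is sqrt(2)*I/2.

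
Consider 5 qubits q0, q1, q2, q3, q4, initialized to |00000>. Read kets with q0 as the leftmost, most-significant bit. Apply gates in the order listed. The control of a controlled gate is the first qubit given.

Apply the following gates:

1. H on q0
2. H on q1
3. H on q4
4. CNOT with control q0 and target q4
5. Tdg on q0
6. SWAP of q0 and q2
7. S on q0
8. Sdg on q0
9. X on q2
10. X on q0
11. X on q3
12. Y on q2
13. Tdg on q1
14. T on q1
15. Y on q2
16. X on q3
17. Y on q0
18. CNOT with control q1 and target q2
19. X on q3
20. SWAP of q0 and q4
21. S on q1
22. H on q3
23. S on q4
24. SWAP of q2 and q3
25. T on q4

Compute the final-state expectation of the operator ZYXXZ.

The expectation value of ZYXXZ is 0. Key observation: the block from step 11 through step 16 cancels to the identity and can be dropped.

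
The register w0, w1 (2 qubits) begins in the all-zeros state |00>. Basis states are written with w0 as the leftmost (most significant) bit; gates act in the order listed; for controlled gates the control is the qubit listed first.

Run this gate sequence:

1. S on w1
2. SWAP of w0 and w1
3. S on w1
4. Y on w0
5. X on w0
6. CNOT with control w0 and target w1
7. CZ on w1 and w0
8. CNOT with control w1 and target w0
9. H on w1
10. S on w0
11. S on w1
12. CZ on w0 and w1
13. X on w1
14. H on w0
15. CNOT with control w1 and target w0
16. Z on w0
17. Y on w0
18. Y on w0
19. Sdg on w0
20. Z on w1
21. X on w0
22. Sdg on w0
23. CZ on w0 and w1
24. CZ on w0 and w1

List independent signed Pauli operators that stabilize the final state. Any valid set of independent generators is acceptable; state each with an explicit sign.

The stabilizer group can be generated by -XI, +IY, among other valid generating sets.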